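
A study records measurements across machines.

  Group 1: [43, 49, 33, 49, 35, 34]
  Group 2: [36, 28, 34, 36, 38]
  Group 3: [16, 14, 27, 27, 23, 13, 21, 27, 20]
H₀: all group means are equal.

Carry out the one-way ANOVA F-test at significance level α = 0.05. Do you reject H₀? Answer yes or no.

Group means [40.50, 34.40, 20.89], grand mean 30.150
SSB = Σnᵢ(x̄ᵢ−x̄)² = 1504.961; SSW = ΣΣ(x−x̄ᵢ)² = 589.589
MSB = 1504.961/2 = 752.4806; MSW = 589.589/17 = 34.6817
F = MSB/MSW = 21.6968
df = (2, 17)
p-value (upper-tail) = 0.00002
At α=0.05: p < α → reject H₀

reject H₀: yes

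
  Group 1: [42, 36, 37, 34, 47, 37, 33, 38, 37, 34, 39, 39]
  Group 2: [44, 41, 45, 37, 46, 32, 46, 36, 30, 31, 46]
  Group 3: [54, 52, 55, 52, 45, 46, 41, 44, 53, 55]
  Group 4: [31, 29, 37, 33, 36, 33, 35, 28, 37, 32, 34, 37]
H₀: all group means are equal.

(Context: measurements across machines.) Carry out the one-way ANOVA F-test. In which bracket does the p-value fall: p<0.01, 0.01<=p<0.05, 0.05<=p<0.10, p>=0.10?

p-value bracket: p<0.01

Group means [37.75, 39.45, 49.70, 33.50], grand mean 39.689
SSB = Σnᵢ(x̄ᵢ−x̄)² = 1507.567; SSW = ΣΣ(x−x̄ᵢ)² = 924.077
MSB = 1507.567/3 = 502.5224; MSW = 924.077/41 = 22.5385
F = MSB/MSW = 22.2962
df = (3, 41)
p-value (upper-tail) = 0.00000
→ bracket: p<0.01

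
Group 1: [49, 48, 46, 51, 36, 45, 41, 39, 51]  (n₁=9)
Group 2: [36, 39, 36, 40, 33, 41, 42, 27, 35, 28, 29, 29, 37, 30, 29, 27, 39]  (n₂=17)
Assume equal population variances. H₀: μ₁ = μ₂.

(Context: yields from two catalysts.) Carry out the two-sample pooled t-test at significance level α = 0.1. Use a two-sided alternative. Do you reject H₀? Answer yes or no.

reject H₀: yes

x̄₁=45.111, s₁=5.372, n₁=9
x̄₂=33.941, s₂=5.262, n₂=17
s_p² = [8·5.372² + 16·5.262²]/24 = 28.0763
SE = √(s_p²·(1/9+1/17)) = 2.1843
t = (45.111−33.941)/2.1843 = 5.1138
df = 24
p-value (two-sided) = 0.00003
At α=0.1: p < α → reject H₀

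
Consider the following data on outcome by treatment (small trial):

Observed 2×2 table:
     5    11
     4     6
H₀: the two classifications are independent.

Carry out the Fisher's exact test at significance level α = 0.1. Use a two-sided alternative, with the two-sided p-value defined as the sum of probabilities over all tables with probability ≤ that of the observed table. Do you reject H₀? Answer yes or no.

reject H₀: no

Margins: r₁=16, r₂=10, c₁=9, c₂=17, n=26
p_obs = C(16,5)·C(10,4)/C(26,9); sum pmf over tables with pmf ≤ p_obs
p-value (two-sided) = 0.69245
At α=0.1: p ≥ α → fail to reject H₀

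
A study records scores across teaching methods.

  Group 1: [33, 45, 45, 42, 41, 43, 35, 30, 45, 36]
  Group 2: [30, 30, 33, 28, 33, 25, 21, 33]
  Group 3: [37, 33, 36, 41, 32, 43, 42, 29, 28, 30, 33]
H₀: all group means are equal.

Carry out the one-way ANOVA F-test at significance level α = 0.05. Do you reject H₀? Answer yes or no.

reject H₀: yes

Group means [39.50, 29.12, 34.91], grand mean 34.897
SSB = Σnᵢ(x̄ᵢ−x̄)² = 478.406; SSW = ΣΣ(x−x̄ᵢ)² = 688.284
MSB = 478.406/2 = 239.2028; MSW = 688.284/26 = 26.4725
F = MSB/MSW = 9.0359
df = (2, 26)
p-value (upper-tail) = 0.00105
At α=0.05: p < α → reject H₀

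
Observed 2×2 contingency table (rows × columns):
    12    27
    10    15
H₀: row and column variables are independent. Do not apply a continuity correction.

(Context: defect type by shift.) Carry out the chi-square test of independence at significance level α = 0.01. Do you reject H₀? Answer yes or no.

reject H₀: no

Row totals [39, 25], col totals [22, 42], n=64
χ² = (12−13.41)²/13.41 + (27−25.59)²/25.59 + (10−8.59)²/8.59 + (15−16.41)²/16.41 = 0.5754
df = 1
p-value (upper-tail) = 0.44811
At α=0.01: p ≥ α → fail to reject H₀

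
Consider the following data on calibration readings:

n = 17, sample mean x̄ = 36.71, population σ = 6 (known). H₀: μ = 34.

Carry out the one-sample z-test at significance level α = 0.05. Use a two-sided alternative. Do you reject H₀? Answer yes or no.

SE = σ/√n = 6/√17 = 1.4552
z = (x̄−μ₀)/SE = (36.71−34)/1.4552 = 1.8623
p-value (two-sided) = 0.06257
At α=0.05: p ≥ α → fail to reject H₀

reject H₀: no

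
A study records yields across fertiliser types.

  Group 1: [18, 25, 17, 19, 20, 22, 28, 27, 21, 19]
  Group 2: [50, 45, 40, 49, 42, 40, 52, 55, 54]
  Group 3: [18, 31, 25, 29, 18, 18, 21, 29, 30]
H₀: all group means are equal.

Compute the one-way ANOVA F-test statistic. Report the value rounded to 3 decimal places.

test statistic = 70.314

Group means [21.60, 47.44, 24.33], grand mean 30.786
SSB = Σnᵢ(x̄ᵢ−x̄)² = 3716.092; SSW = ΣΣ(x−x̄ᵢ)² = 660.622
MSB = 3716.092/2 = 1858.0460; MSW = 660.622/25 = 26.4249
F = MSB/MSW = 70.3142
df = (2, 25)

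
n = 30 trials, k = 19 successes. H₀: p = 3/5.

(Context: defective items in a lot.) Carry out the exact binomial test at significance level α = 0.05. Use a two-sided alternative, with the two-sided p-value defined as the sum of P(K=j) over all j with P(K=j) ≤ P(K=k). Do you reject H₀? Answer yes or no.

reject H₀: no

Exact binomial: n=30, k=19, p₀=3/5=0.6000
P(X=j) = C(n,j)·p₀^j·(1−p₀)^(n−j); p = Σ P(X=j) over j with P(X=j) ≤ P(X=19)
p-value (two-sided) = 0.85262
At α=0.05: p ≥ α → fail to reject H₀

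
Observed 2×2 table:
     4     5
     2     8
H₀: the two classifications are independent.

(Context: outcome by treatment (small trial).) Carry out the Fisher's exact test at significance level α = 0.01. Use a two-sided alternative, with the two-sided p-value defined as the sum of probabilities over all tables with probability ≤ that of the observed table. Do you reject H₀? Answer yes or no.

reject H₀: no

Margins: r₁=9, r₂=10, c₁=6, c₂=13, n=19
p_obs = C(9,4)·C(10,2)/C(19,6); sum pmf over tables with pmf ≤ p_obs
p-value (two-sided) = 0.34985
At α=0.01: p ≥ α → fail to reject H₀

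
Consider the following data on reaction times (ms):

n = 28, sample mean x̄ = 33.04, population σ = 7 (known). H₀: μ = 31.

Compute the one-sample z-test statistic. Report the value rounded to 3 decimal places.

test statistic = 1.542

SE = σ/√n = 7/√28 = 1.3229
z = (x̄−μ₀)/SE = (33.04−31)/1.3229 = 1.5421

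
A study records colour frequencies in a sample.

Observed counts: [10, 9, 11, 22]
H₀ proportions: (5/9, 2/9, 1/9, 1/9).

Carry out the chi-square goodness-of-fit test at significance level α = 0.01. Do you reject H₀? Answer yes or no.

n = 52; E_i = n·p_i = [28.89, 11.56, 5.78, 5.78]
χ² = (10−28.89)²/28.89 + (9−11.56)²/11.56 + (11−5.78)²/5.78 + (22−5.78)²/5.78 = 63.1827
df = 3
p-value (upper-tail) = 0.00000
At α=0.01: p < α → reject H₀

reject H₀: yes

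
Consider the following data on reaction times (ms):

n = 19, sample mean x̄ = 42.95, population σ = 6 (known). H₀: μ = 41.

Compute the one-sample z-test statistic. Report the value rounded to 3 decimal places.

SE = σ/√n = 6/√19 = 1.3765
z = (x̄−μ₀)/SE = (42.95−41)/1.3765 = 1.4166

test statistic = 1.417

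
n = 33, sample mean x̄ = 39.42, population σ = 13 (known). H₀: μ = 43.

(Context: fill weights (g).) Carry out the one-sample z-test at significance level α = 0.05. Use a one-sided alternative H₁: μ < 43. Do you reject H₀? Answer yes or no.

reject H₀: no

SE = σ/√n = 13/√33 = 2.2630
z = (x̄−μ₀)/SE = (39.42−43)/2.2630 = -1.5820
p-value (one-sided, H₁ less) = 0.05683
At α=0.05: p ≥ α → fail to reject H₀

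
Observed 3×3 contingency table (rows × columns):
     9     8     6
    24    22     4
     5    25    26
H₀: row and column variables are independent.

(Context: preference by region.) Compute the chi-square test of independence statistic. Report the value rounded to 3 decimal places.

test statistic = 28.997

Row totals [23, 50, 56], col totals [38, 55, 36], n=129
χ² = (9−6.78)²/6.78 + (8−9.81)²/9.81 + (6−6.42)²/6.42 + (24−14.73)²/14.73 + (22−21.32)²/21.32 + (4−13.95)²/13.95 + (5−16.50)²/16.50 + (25−23.88)²/23.88 + (26−15.63)²/15.63 = 28.9970
df = 4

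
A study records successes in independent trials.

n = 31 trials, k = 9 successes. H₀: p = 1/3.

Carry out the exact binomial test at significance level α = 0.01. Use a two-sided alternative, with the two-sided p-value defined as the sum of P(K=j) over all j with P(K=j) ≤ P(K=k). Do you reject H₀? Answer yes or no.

Exact binomial: n=31, k=9, p₀=1/3=0.3333
P(X=j) = C(n,j)·p₀^j·(1−p₀)^(n−j); p = Σ P(X=j) over j with P(X=j) ≤ P(X=9)
p-value (two-sided) = 0.70567
At α=0.01: p ≥ α → fail to reject H₀

reject H₀: no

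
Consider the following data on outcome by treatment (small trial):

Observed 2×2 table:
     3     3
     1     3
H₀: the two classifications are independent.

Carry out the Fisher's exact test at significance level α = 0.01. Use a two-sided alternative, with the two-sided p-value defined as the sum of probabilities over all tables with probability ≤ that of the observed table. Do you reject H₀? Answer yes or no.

Margins: r₁=6, r₂=4, c₁=4, c₂=6, n=10
p_obs = C(6,3)·C(4,1)/C(10,4); sum pmf over tables with pmf ≤ p_obs
p-value (two-sided) = 0.57143
At α=0.01: p ≥ α → fail to reject H₀

reject H₀: no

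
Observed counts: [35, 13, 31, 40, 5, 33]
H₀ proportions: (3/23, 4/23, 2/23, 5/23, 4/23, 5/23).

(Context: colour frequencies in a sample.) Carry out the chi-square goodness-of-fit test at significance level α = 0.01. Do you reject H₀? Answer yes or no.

reject H₀: yes

n = 157; E_i = n·p_i = [20.48, 27.30, 13.65, 34.13, 27.30, 34.13]
χ² = (35−20.48)²/20.48 + (13−27.30)²/27.30 + (31−13.65)²/13.65 + (40−34.13)²/34.13 + (5−27.30)²/27.30 + (33−34.13)²/34.13 = 59.1023
df = 5
p-value (upper-tail) = 0.00000
At α=0.01: p < α → reject H₀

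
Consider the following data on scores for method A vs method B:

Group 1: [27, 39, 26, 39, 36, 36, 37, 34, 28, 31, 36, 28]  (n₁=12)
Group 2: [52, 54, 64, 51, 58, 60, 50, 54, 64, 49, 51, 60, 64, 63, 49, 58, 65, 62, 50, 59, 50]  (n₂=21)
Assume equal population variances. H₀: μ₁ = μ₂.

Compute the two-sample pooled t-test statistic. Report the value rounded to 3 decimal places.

test statistic = -11.787

x̄₁=33.083, s₁=4.814, n₁=12
x̄₂=56.524, s₂=5.836, n₂=21
s_p² = [11·4.814² + 20·5.836²]/31 = 30.1985
SE = √(s_p²·(1/12+1/21)) = 1.9886
t = (33.083−56.524)/1.9886 = -11.7874
df = 31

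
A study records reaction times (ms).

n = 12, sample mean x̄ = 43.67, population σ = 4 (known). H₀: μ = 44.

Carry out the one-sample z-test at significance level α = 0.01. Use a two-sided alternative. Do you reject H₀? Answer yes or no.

SE = σ/√n = 4/√12 = 1.1547
z = (x̄−μ₀)/SE = (43.67−44)/1.1547 = -0.2858
p-value (two-sided) = 0.77504
At α=0.01: p ≥ α → fail to reject H₀

reject H₀: no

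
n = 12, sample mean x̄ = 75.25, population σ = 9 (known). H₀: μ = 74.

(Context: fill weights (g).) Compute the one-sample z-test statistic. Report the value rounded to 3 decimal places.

test statistic = 0.481

SE = σ/√n = 9/√12 = 2.5981
z = (x̄−μ₀)/SE = (75.25−74)/2.5981 = 0.4811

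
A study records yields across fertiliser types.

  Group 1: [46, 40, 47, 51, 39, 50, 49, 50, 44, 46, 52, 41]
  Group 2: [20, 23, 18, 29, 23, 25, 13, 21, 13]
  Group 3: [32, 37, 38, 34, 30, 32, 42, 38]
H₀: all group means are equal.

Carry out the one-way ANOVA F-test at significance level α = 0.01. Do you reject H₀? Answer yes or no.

reject H₀: yes

Group means [46.25, 20.56, 35.38], grand mean 35.276
SSB = Σnᵢ(x̄ᵢ−x̄)² = 3395.446; SSW = ΣΣ(x−x̄ᵢ)² = 554.347
MSB = 3395.446/2 = 1697.7229; MSW = 554.347/26 = 21.3210
F = MSB/MSW = 79.6266
df = (2, 26)
p-value (upper-tail) = 0.00000
At α=0.01: p < α → reject H₀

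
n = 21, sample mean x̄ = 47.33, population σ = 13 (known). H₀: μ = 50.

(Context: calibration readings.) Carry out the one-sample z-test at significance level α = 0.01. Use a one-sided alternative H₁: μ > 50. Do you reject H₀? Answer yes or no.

SE = σ/√n = 13/√21 = 2.8368
z = (x̄−μ₀)/SE = (47.33−50)/2.8368 = -0.9412
p-value (one-sided, H₁ greater) = 0.82670
At α=0.01: p ≥ α → fail to reject H₀

reject H₀: no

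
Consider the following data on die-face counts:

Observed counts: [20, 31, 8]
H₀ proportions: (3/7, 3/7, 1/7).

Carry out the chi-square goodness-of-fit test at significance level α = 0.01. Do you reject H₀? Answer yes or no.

reject H₀: no

n = 59; E_i = n·p_i = [25.29, 25.29, 8.43]
χ² = (20−25.29)²/25.29 + (31−25.29)²/25.29 + (8−8.43)²/8.43 = 2.4181
df = 2
p-value (upper-tail) = 0.29848
At α=0.01: p ≥ α → fail to reject H₀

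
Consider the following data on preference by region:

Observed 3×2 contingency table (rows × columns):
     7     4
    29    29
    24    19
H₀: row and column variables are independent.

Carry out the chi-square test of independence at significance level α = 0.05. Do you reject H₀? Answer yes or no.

Row totals [11, 58, 43], col totals [60, 52], n=112
χ² = (7−5.89)²/5.89 + (4−5.11)²/5.11 + (29−31.07)²/31.07 + (29−26.93)²/26.93 + (24−23.04)²/23.04 + (19−19.96)²/19.96 = 0.8324
df = 2
p-value (upper-tail) = 0.65955
At α=0.05: p ≥ α → fail to reject H₀

reject H₀: no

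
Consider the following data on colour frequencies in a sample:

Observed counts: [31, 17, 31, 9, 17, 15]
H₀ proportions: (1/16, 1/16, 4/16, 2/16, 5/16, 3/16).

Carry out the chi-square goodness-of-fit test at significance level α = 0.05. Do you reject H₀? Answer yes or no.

n = 120; E_i = n·p_i = [7.50, 7.50, 30.00, 15.00, 37.50, 22.50]
χ² = (31−7.50)²/7.50 + (17−7.50)²/7.50 + (31−30.00)²/30.00 + (9−15.00)²/15.00 + (17−37.50)²/37.50 + (15−22.50)²/22.50 = 101.8067
df = 5
p-value (upper-tail) = 0.00000
At α=0.05: p < α → reject H₀

reject H₀: yes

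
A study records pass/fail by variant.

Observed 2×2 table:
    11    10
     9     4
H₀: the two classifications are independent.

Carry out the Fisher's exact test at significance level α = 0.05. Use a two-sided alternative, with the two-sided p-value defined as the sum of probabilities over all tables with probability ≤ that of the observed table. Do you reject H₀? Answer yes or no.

reject H₀: no

Margins: r₁=21, r₂=13, c₁=20, c₂=14, n=34
p_obs = C(21,11)·C(13,9)/C(34,20); sum pmf over tables with pmf ≤ p_obs
p-value (two-sided) = 0.47738
At α=0.05: p ≥ α → fail to reject H₀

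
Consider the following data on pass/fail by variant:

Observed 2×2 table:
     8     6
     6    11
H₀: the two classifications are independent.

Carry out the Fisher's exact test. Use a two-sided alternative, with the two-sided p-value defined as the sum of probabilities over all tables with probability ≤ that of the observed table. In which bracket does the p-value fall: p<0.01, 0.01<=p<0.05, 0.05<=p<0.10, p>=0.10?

Margins: r₁=14, r₂=17, c₁=14, c₂=17, n=31
p_obs = C(14,8)·C(17,6)/C(31,14); sum pmf over tables with pmf ≤ p_obs
p-value (two-sided) = 0.28948
→ bracket: p>=0.10

p-value bracket: p>=0.10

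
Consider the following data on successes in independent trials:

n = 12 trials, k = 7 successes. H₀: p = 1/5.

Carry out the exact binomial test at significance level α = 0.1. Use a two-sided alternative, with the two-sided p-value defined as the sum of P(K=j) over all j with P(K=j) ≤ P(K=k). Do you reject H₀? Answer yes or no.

reject H₀: yes

Exact binomial: n=12, k=7, p₀=1/5=0.2000
P(X=j) = C(n,j)·p₀^j·(1−p₀)^(n−j); p = Σ P(X=j) over j with P(X=j) ≤ P(X=7)
p-value (two-sided) = 0.00390
At α=0.1: p < α → reject H₀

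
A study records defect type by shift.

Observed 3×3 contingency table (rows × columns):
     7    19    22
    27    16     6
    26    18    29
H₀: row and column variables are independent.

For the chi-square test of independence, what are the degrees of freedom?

degrees of freedom = 4

df = (r−1)(c−1) = (3−1)·(3−1) = 4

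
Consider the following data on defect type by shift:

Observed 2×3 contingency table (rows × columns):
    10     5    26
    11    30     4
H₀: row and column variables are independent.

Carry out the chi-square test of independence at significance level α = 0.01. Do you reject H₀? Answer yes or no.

reject H₀: yes

Row totals [41, 45], col totals [21, 35, 30], n=86
χ² = (10−10.01)²/10.01 + (5−16.69)²/16.69 + (26−14.30)²/14.30 + (11−10.99)²/10.99 + (30−18.31)²/18.31 + (4−15.70)²/15.70 = 33.9254
df = 2
p-value (upper-tail) = 0.00000
At α=0.01: p < α → reject H₀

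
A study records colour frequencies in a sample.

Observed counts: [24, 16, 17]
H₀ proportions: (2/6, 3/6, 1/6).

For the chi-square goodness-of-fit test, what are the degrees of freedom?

degrees of freedom = 2

df = k − 1 = 3 − 1 = 2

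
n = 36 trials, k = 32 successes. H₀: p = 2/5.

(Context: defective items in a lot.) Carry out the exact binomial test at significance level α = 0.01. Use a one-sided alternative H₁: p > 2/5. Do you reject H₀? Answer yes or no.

Exact binomial: n=36, k=32, p₀=2/5=0.4000
P(X≥32) from Σ C(n,i)·p₀^i·(1−p₀)^(n−i)
p-value (one-sided, H₁ greater) = 0.00000
At α=0.01: p < α → reject H₀

reject H₀: yes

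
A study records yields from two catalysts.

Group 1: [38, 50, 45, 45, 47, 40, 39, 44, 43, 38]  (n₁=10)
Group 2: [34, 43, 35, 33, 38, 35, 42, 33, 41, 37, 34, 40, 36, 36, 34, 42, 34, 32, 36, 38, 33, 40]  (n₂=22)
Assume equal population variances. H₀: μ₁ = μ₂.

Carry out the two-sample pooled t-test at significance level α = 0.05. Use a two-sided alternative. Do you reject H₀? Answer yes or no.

x̄₁=42.900, s₁=4.067, n₁=10
x̄₂=36.636, s₂=3.374, n₂=22
s_p² = [9·4.067² + 21·3.374²]/30 = 12.9330
SE = √(s_p²·(1/10+1/22)) = 1.3716
t = (42.900−36.636)/1.3716 = 4.5668
df = 30
p-value (two-sided) = 0.00008
At α=0.05: p < α → reject H₀

reject H₀: yes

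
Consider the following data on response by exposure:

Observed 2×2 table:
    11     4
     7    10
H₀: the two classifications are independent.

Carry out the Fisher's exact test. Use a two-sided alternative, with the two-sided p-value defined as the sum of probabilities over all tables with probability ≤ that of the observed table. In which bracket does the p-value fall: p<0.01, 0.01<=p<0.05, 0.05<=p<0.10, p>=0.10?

p-value bracket: 0.05<=p<0.10

Margins: r₁=15, r₂=17, c₁=18, c₂=14, n=32
p_obs = C(15,11)·C(17,7)/C(32,18); sum pmf over tables with pmf ≤ p_obs
p-value (two-sided) = 0.08697
→ bracket: 0.05<=p<0.10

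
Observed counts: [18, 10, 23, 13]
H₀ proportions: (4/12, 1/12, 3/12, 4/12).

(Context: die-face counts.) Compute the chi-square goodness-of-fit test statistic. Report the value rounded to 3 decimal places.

test statistic = 10.922

n = 64; E_i = n·p_i = [21.33, 5.33, 16.00, 21.33]
χ² = (18−21.33)²/21.33 + (10−5.33)²/5.33 + (23−16.00)²/16.00 + (13−21.33)²/21.33 = 10.9219
df = 3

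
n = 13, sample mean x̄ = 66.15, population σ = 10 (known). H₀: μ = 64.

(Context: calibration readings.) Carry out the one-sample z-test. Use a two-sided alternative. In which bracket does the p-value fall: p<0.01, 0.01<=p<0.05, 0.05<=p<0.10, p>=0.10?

SE = σ/√n = 10/√13 = 2.7735
z = (x̄−μ₀)/SE = (66.15−64)/2.7735 = 0.7752
p-value (two-sided) = 0.43823
→ bracket: p>=0.10

p-value bracket: p>=0.10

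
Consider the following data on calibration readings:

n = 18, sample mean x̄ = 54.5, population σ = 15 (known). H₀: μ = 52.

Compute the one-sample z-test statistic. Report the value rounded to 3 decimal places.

test statistic = 0.707

SE = σ/√n = 15/√18 = 3.5355
z = (x̄−μ₀)/SE = (54.5−52)/3.5355 = 0.7071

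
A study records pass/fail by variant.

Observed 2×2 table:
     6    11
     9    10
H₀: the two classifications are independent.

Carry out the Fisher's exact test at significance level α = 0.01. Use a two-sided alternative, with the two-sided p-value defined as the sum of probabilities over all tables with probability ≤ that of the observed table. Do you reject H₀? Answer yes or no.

Margins: r₁=17, r₂=19, c₁=15, c₂=21, n=36
p_obs = C(17,6)·C(19,9)/C(36,15); sum pmf over tables with pmf ≤ p_obs
p-value (two-sided) = 0.51600
At α=0.01: p ≥ α → fail to reject H₀

reject H₀: no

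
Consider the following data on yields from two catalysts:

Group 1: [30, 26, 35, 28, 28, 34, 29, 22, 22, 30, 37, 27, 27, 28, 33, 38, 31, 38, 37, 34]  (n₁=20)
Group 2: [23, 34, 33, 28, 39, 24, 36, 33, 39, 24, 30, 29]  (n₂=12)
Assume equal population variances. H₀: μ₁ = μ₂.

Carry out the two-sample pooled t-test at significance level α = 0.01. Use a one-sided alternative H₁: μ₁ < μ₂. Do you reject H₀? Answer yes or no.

reject H₀: no

x̄₁=30.700, s₁=4.911, n₁=20
x̄₂=31.000, s₂=5.608, n₂=12
s_p² = [19·4.911² + 11·5.608²]/30 = 26.8067
SE = √(s_p²·(1/20+1/12)) = 1.8906
t = (30.700−31.000)/1.8906 = -0.1587
df = 30
p-value (one-sided, H₁ less) = 0.43749
At α=0.01: p ≥ α → fail to reject H₀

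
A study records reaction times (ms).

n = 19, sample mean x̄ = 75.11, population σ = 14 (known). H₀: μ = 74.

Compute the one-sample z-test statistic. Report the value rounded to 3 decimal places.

test statistic = 0.346

SE = σ/√n = 14/√19 = 3.2118
z = (x̄−μ₀)/SE = (75.11−74)/3.2118 = 0.3456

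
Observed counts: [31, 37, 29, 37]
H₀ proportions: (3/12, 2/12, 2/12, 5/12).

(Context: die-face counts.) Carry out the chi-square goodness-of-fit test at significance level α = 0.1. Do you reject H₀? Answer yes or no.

n = 134; E_i = n·p_i = [33.50, 22.33, 22.33, 55.83]
χ² = (31−33.50)²/33.50 + (37−22.33)²/22.33 + (29−22.33)²/22.33 + (37−55.83)²/55.83 = 18.1612
df = 3
p-value (upper-tail) = 0.00041
At α=0.1: p < α → reject H₀

reject H₀: yes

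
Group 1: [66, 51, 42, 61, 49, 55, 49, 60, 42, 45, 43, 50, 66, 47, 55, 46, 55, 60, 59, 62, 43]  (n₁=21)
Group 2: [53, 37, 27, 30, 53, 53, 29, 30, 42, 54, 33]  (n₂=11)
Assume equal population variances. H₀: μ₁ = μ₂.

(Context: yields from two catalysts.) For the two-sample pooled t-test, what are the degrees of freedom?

df = n₁ + n₂ − 2 = 21 + 11 − 2 = 30

degrees of freedom = 30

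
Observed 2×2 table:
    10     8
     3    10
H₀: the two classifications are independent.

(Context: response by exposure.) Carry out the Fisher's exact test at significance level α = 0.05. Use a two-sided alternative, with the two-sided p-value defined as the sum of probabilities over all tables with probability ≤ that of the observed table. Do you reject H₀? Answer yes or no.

Margins: r₁=18, r₂=13, c₁=13, c₂=18, n=31
p_obs = C(18,10)·C(13,3)/C(31,13); sum pmf over tables with pmf ≤ p_obs
p-value (two-sided) = 0.13919
At α=0.05: p ≥ α → fail to reject H₀

reject H₀: no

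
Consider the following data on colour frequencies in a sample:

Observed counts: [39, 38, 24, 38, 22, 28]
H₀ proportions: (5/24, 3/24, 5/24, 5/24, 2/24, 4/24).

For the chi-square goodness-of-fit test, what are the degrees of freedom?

degrees of freedom = 5

df = k − 1 = 6 − 1 = 5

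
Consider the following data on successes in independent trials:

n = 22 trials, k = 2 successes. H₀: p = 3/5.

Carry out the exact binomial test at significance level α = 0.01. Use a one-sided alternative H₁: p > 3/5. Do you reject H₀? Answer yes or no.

Exact binomial: n=22, k=2, p₀=3/5=0.6000
P(X≥2) from Σ C(n,i)·p₀^i·(1−p₀)^(n−i)
p-value (one-sided, H₁ greater) = 1.00000
At α=0.01: p ≥ α → fail to reject H₀

reject H₀: no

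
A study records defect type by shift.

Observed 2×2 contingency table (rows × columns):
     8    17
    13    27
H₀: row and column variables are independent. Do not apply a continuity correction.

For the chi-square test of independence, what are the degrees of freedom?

df = (r−1)(c−1) = (2−1)·(2−1) = 1

degrees of freedom = 1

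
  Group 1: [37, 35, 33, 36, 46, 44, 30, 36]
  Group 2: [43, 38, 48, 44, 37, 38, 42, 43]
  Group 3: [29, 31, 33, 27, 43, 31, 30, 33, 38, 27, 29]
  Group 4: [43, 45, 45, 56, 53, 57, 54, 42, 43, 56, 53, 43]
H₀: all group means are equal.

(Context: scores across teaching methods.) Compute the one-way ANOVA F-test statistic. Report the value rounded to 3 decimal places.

Group means [37.12, 41.62, 31.91, 49.17], grand mean 40.282
SSB = Σnᵢ(x̄ᵢ−x̄)² = 1812.572; SSW = ΣΣ(x−x̄ᵢ)² = 939.326
MSB = 1812.572/3 = 604.1906; MSW = 939.326/35 = 26.8379
F = MSB/MSW = 22.5126
df = (3, 35)

test statistic = 22.513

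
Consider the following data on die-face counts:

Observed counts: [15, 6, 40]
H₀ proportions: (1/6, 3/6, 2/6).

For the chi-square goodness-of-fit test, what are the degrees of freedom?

degrees of freedom = 2

df = k − 1 = 3 − 1 = 2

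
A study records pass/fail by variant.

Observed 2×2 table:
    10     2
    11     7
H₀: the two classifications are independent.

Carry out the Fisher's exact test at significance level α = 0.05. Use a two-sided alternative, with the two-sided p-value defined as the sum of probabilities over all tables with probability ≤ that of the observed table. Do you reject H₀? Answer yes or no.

Margins: r₁=12, r₂=18, c₁=21, c₂=9, n=30
p_obs = C(12,10)·C(18,11)/C(30,21); sum pmf over tables with pmf ≤ p_obs
p-value (two-sided) = 0.24871
At α=0.05: p ≥ α → fail to reject H₀

reject H₀: no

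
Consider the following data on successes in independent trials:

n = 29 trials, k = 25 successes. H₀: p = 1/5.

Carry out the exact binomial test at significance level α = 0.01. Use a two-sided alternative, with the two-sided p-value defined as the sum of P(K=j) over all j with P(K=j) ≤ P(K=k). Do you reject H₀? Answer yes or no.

Exact binomial: n=29, k=25, p₀=1/5=0.2000
P(X=j) = C(n,j)·p₀^j·(1−p₀)^(n−j); p = Σ P(X=j) over j with P(X=j) ≤ P(X=25)
p-value (two-sided) = 0.00000
At α=0.01: p < α → reject H₀

reject H₀: yes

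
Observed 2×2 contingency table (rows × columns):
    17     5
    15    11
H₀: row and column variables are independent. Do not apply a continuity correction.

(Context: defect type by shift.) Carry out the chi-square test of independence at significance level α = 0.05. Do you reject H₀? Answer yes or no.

Row totals [22, 26], col totals [32, 16], n=48
χ² = (17−14.67)²/14.67 + (5−7.33)²/7.33 + (15−17.33)²/17.33 + (11−8.67)²/8.67 = 2.0559
df = 1
p-value (upper-tail) = 0.15161
At α=0.05: p ≥ α → fail to reject H₀

reject H₀: no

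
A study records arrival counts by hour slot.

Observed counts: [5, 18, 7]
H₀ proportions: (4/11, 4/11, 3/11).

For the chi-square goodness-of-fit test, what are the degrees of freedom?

degrees of freedom = 2

df = k − 1 = 3 − 1 = 2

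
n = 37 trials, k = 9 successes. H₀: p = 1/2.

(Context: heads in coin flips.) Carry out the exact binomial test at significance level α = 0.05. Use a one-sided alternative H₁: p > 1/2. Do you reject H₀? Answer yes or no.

Exact binomial: n=37, k=9, p₀=1/2=0.5000
P(X≥9) from Σ C(n,i)·p₀^i·(1−p₀)^(n−i)
p-value (one-sided, H₁ greater) = 0.99962
At α=0.05: p ≥ α → fail to reject H₀

reject H₀: no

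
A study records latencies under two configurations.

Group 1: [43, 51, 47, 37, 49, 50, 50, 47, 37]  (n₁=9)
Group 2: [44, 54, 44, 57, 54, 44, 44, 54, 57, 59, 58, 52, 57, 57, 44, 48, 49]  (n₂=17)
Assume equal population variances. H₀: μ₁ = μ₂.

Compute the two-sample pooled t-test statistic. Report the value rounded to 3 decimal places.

x̄₁=45.667, s₁=5.454, n₁=9
x̄₂=51.529, s₂=5.800, n₂=17
s_p² = [8·5.454² + 16·5.800²]/24 = 32.3431
SE = √(s_p²·(1/9+1/17)) = 2.3444
t = (45.667−51.529)/2.3444 = -2.5007
df = 24

test statistic = -2.501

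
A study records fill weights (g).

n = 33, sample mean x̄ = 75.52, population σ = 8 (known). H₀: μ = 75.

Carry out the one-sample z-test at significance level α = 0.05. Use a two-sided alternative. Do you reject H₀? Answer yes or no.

SE = σ/√n = 8/√33 = 1.3926
z = (x̄−μ₀)/SE = (75.52−75)/1.3926 = 0.3734
p-value (two-sided) = 0.70885
At α=0.05: p ≥ α → fail to reject H₀

reject H₀: no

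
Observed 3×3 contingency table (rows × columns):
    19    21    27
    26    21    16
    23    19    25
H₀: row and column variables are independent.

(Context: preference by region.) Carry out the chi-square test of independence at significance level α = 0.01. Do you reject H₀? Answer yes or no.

Row totals [67, 63, 67], col totals [68, 61, 68], n=197
χ² = (19−23.13)²/23.13 + (21−20.75)²/20.75 + (27−23.13)²/23.13 + (26−21.75)²/21.75 + (21−19.51)²/19.51 + (16−21.75)²/21.75 + (23−23.13)²/23.13 + (19−20.75)²/20.75 + (25−23.13)²/23.13 = 4.1522
df = 4
p-value (upper-tail) = 0.38580
At α=0.01: p ≥ α → fail to reject H₀

reject H₀: no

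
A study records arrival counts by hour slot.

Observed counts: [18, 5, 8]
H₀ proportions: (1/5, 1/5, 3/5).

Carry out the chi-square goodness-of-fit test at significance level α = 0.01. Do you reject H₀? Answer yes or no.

n = 31; E_i = n·p_i = [6.20, 6.20, 18.60]
χ² = (18−6.20)²/6.20 + (5−6.20)²/6.20 + (8−18.60)²/18.60 = 28.7312
df = 2
p-value (upper-tail) = 0.00000
At α=0.01: p < α → reject H₀

reject H₀: yes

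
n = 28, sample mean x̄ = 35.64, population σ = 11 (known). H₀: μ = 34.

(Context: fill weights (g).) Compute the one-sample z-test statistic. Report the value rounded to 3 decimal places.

test statistic = 0.789

SE = σ/√n = 11/√28 = 2.0788
z = (x̄−μ₀)/SE = (35.64−34)/2.0788 = 0.7889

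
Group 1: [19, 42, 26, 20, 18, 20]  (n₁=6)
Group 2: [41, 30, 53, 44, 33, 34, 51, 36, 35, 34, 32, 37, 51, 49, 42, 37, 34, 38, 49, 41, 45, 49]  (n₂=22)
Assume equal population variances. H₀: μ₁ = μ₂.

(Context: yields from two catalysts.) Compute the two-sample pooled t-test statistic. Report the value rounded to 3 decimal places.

test statistic = -4.728

x̄₁=24.167, s₁=9.174, n₁=6
x̄₂=40.682, s₂=7.154, n₂=22
s_p² = [5·9.174² + 21·7.154²]/26 = 57.5233
SE = √(s_p²·(1/6+1/22)) = 3.4931
t = (24.167−40.682)/3.4931 = -4.7279
df = 26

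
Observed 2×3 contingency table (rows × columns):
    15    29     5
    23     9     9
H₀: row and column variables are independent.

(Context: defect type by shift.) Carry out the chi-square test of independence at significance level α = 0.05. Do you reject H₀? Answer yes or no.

Row totals [49, 41], col totals [38, 38, 14], n=90
χ² = (15−20.69)²/20.69 + (29−20.69)²/20.69 + (5−7.62)²/7.62 + (23−17.31)²/17.31 + (9−17.31)²/17.31 + (9−6.38)²/6.38 = 12.7430
df = 2
p-value (upper-tail) = 0.00171
At α=0.05: p < α → reject H₀

reject H₀: yes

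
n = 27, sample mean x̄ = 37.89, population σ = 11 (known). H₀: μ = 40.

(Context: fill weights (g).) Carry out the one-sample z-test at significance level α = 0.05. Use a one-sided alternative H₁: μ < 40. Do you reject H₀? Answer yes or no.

SE = σ/√n = 11/√27 = 2.1170
z = (x̄−μ₀)/SE = (37.89−40)/2.1170 = -0.9967
p-value (one-sided, H₁ less) = 0.15945
At α=0.05: p ≥ α → fail to reject H₀

reject H₀: no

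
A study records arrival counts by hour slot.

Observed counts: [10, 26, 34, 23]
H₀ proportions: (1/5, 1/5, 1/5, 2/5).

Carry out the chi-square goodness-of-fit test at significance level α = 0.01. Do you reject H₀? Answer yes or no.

reject H₀: yes

n = 93; E_i = n·p_i = [18.60, 18.60, 18.60, 37.20]
χ² = (10−18.60)²/18.60 + (26−18.60)²/18.60 + (34−18.60)²/18.60 + (23−37.20)²/37.20 = 25.0914
df = 3
p-value (upper-tail) = 0.00001
At α=0.01: p < α → reject H₀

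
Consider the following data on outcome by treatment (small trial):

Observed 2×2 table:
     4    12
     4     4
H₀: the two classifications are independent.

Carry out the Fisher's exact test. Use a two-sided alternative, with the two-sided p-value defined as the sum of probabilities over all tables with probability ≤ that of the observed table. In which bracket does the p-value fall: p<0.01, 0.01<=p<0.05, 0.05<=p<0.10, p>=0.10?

Margins: r₁=16, r₂=8, c₁=8, c₂=16, n=24
p_obs = C(16,4)·C(8,4)/C(24,8); sum pmf over tables with pmf ≤ p_obs
p-value (two-sided) = 0.36254
→ bracket: p>=0.10

p-value bracket: p>=0.10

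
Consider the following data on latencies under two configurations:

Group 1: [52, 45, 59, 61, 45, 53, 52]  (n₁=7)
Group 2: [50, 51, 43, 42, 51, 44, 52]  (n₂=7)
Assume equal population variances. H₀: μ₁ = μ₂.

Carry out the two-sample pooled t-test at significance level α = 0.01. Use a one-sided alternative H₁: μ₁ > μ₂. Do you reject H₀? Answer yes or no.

x̄₁=52.429, s₁=6.161, n₁=7
x̄₂=47.571, s₂=4.353, n₂=7
s_p² = [6·6.161² + 6·4.353²]/12 = 28.4524
SE = √(s_p²·(1/7+1/7)) = 2.8512
t = (52.429−47.571)/2.8512 = 1.7036
df = 12
p-value (one-sided, H₁ greater) = 0.05710
At α=0.01: p ≥ α → fail to reject H₀

reject H₀: no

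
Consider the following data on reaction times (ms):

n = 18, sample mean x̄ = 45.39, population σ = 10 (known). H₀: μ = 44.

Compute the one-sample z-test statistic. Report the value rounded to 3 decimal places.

SE = σ/√n = 10/√18 = 2.3570
z = (x̄−μ₀)/SE = (45.39−44)/2.3570 = 0.5897

test statistic = 0.590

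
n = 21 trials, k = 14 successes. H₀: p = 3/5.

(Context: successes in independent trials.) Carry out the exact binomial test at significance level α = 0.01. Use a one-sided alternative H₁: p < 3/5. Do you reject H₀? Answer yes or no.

reject H₀: no

Exact binomial: n=21, k=14, p₀=3/5=0.6000
P(X≤14) from Σ C(n,i)·p₀^i·(1−p₀)^(n−i)
p-value (one-sided, H₁ less) = 0.79975
At α=0.01: p ≥ α → fail to reject H₀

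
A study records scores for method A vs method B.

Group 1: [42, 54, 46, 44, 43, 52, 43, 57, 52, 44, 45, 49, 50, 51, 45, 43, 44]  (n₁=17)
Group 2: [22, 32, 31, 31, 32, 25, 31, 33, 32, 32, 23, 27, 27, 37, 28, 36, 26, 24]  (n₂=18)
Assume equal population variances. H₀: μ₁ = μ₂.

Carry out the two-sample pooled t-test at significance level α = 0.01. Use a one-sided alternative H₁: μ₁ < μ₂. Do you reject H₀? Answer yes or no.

reject H₀: no

x̄₁=47.294, s₁=4.579, n₁=17
x̄₂=29.389, s₂=4.327, n₂=18
s_p² = [16·4.579² + 17·4.327²]/33 = 19.8123
SE = √(s_p²·(1/17+1/18)) = 1.5054
t = (47.294−29.389)/1.5054 = 11.8943
df = 33
p-value (one-sided, H₁ less) = 1.00000
At α=0.01: p ≥ α → fail to reject H₀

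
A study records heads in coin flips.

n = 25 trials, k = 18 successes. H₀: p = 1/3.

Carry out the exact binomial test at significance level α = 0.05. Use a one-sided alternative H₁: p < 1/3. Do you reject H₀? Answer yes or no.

reject H₀: no

Exact binomial: n=25, k=18, p₀=1/3=0.3333
P(X≤18) from Σ C(n,i)·p₀^i·(1−p₀)^(n−i)
p-value (one-sided, H₁ less) = 0.99998
At α=0.05: p ≥ α → fail to reject H₀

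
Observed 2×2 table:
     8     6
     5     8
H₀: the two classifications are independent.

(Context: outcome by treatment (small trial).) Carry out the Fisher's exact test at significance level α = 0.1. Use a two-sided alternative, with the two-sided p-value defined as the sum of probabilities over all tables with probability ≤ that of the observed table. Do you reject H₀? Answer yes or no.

reject H₀: no

Margins: r₁=14, r₂=13, c₁=13, c₂=14, n=27
p_obs = C(14,8)·C(13,5)/C(27,13); sum pmf over tables with pmf ≤ p_obs
p-value (two-sided) = 0.44948
At α=0.1: p ≥ α → fail to reject H₀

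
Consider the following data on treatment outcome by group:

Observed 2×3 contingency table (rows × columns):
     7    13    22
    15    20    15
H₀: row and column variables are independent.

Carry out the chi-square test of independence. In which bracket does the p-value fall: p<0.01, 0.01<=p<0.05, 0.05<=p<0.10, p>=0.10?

Row totals [42, 50], col totals [22, 33, 37], n=92
χ² = (7−10.04)²/10.04 + (13−15.07)²/15.07 + (22−16.89)²/16.89 + (15−11.96)²/11.96 + (20−17.93)²/17.93 + (15−20.11)²/20.11 = 5.0609
df = 2
p-value (upper-tail) = 0.07962
→ bracket: 0.05<=p<0.10

p-value bracket: 0.05<=p<0.10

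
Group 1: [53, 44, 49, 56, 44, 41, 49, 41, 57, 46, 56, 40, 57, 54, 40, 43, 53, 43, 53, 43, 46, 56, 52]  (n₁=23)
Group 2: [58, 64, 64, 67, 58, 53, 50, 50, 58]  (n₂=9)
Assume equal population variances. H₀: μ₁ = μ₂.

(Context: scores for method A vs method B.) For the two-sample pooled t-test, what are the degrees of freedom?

degrees of freedom = 30

df = n₁ + n₂ − 2 = 23 + 9 − 2 = 30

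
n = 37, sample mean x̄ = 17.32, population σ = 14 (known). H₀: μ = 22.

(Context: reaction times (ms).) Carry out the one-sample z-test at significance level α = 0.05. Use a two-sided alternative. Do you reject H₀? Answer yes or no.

reject H₀: yes

SE = σ/√n = 14/√37 = 2.3016
z = (x̄−μ₀)/SE = (17.32−22)/2.3016 = -2.0334
p-value (two-sided) = 0.04201
At α=0.05: p < α → reject H₀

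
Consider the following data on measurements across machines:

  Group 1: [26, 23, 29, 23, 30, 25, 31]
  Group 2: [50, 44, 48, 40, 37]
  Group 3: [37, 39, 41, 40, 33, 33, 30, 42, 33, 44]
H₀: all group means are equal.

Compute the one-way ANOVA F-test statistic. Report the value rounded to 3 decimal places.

Group means [26.71, 43.80, 37.20], grand mean 35.364
SSB = Σnᵢ(x̄ᵢ−x̄)² = 913.262; SSW = ΣΣ(x−x̄ᵢ)² = 381.829
MSB = 913.262/2 = 456.6312; MSW = 381.829/19 = 20.0962
F = MSB/MSW = 22.7222
df = (2, 19)

test statistic = 22.722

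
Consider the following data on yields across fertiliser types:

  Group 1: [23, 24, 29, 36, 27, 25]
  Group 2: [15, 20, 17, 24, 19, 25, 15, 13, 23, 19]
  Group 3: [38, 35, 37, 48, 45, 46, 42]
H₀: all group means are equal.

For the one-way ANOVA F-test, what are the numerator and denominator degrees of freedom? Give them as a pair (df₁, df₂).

degrees of freedom = [2, 20]

k = 3 groups, N = 23 total
df = (k−1, N−k) = (3−1, 23−3) = (2, 20)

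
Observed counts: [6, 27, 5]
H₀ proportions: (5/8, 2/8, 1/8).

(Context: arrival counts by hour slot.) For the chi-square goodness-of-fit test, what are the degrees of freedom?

df = k − 1 = 3 − 1 = 2

degrees of freedom = 2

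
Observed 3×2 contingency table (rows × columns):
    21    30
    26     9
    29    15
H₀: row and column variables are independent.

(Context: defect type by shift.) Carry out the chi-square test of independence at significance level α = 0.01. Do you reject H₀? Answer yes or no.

Row totals [51, 35, 44], col totals [76, 54], n=130
χ² = (21−29.82)²/29.82 + (30−21.18)²/21.18 + (26−20.46)²/20.46 + (9−14.54)²/14.54 + (29−25.72)²/25.72 + (15−18.28)²/18.28 = 10.8887
df = 2
p-value (upper-tail) = 0.00432
At α=0.01: p < α → reject H₀

reject H₀: yes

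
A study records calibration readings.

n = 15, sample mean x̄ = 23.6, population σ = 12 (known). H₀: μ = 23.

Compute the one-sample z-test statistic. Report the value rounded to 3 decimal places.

SE = σ/√n = 12/√15 = 3.0984
z = (x̄−μ₀)/SE = (23.6−23)/3.0984 = 0.1936

test statistic = 0.194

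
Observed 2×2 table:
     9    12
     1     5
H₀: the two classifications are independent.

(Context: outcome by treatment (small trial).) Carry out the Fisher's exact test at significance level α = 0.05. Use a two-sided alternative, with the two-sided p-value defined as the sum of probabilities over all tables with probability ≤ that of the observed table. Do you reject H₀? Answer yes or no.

reject H₀: no

Margins: r₁=21, r₂=6, c₁=10, c₂=17, n=27
p_obs = C(21,9)·C(6,1)/C(27,10); sum pmf over tables with pmf ≤ p_obs
p-value (two-sided) = 0.36252
At α=0.05: p ≥ α → fail to reject H₀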